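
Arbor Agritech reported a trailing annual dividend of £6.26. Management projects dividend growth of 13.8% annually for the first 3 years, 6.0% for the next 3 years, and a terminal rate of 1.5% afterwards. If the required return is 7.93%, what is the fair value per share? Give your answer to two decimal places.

£151.86

Three-stage DDM. Project D₁…D_6; terminal Gordon value at t=6 with g = 0.015; discount at r = 0.0793.
D_1 = 7.1239
D_2 = 8.1070
D_3 = 9.2257
D_4 = 9.7793
D_5 = 10.3660
D_6 = 10.9880
TV_6 = 11.1528/(0.0793−0.015) = 173.4498
P₀ = Σ Dₜ/(1+r)ᵗ + TV_6/(1+r)^6 = 151.8626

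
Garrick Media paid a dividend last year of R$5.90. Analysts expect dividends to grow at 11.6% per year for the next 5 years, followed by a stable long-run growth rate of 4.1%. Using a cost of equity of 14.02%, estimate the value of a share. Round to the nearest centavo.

Two-stage DDM. Project D₁…D_5 at 0.116, terminal growth 0.041, discount at r = 0.1402.
D_1 = 6.5844
D_2 = 7.3482
D_3 = 8.2006
D_4 = 9.1518
D_5 = 10.2135
Terminal value at t=5: TV = D_6/(r−g) = 10.6322/(0.1402−0.041) = 107.1796
P₀ = 6.5844/(1+0.1402)^1 + 7.3482/(1+0.1402)^2 + 8.2006/(1+0.1402)^3 + 9.1518/(1+0.1402)^4 + 10.2135/(1+0.1402)^5 + 107.1796/(1+0.1402)^5 = 83.2909

R$83.29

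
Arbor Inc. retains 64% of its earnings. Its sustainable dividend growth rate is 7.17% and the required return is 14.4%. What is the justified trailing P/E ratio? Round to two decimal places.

Payout ratio b = 1 − 0.64 = 0.36.
Justified trailing P/E = b(1+g)/(r−g) = 0.36×(1+0.0717)/(0.144−0.0717) = 5.3363

5.34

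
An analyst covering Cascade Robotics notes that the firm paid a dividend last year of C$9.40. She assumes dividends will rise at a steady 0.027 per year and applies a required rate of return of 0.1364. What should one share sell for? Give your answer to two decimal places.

Gordon growth model: P₀ = D₁/(r − g). D₁ = 9.40 × (1 + 0.027) = 9.6538.
P₀ = 9.6538 / (0.1364 − 0.027) = 9.6538 / 0.1094 = 88.2431

C$88.24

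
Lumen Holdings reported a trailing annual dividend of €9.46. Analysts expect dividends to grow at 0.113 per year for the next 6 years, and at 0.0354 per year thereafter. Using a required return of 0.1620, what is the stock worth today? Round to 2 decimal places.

Two-stage DDM. Project D₁…D_6 at 0.113, terminal growth 0.0354, discount at r = 0.162.
D_1 = 10.5290
D_2 = 11.7188
D_3 = 13.0430
D_4 = 14.5168
D_5 = 16.1572
D_6 = 17.9830
Terminal value at t=6: TV = D_7/(r−g) = 18.6196/(0.162−0.0354) = 147.0742
P₀ = 10.5290/(1+0.162)^1 + 11.7188/(1+0.162)^2 + 13.0430/(1+0.162)^3 + 14.5168/(1+0.162)^4 + 16.1572/(1+0.162)^5 + 17.9830/(1+0.162)^6 + 147.0742/(1+0.162)^6 = 108.6921

€108.69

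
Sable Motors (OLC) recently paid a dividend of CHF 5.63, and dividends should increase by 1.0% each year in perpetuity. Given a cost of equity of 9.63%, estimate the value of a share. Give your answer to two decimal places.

CHF 65.89

Gordon growth model: P₀ = D₁/(r − g). D₁ = 5.63 × (1 + 0.01) = 5.6863.
P₀ = 5.6863 / (0.0963 − 0.01) = 5.6863 / 0.0863 = 65.8899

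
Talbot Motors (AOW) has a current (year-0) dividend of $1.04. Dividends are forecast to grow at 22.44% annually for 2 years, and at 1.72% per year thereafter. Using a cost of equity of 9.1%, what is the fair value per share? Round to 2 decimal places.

$20.53

Two-stage DDM. Project D₁…D_2 at 0.2244, terminal growth 0.0172, discount at r = 0.091.
D_1 = 1.2734
D_2 = 1.5591
Terminal value at t=2: TV = D_3/(r−g) = 1.5859/(0.091−0.0172) = 21.4897
P₀ = 1.2734/(1+0.091)^1 + 1.5591/(1+0.091)^2 + 21.4897/(1+0.091)^2 = 20.5313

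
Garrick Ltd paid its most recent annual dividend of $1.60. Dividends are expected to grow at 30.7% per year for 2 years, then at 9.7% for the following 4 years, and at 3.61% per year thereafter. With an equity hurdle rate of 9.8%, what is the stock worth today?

$51.03

Three-stage DDM. Project D₁…D_6; terminal Gordon value at t=6 with g = 0.0361; discount at r = 0.098.
D_1 = 2.0912
D_2 = 2.7332
D_3 = 2.9983
D_4 = 3.2892
D_5 = 3.6082
D_6 = 3.9582
TV_6 = 4.1011/(0.098−0.0361) = 66.2535
P₀ = Σ Dₜ/(1+r)ᵗ + TV_6/(1+r)^6 = 51.0283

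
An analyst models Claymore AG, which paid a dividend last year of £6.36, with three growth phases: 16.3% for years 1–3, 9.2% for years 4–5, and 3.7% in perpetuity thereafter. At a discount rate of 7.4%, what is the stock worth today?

Three-stage DDM. Project D₁…D_5; terminal Gordon value at t=5 with g = 0.037; discount at r = 0.074.
D_1 = 7.3967
D_2 = 8.6023
D_3 = 10.0045
D_4 = 10.9249
D_5 = 11.9300
TV_5 = 12.3714/(0.074−0.037) = 334.3633
P₀ = Σ Dₜ/(1+r)ᵗ + TV_5/(1+r)^5 = 272.9703

£272.97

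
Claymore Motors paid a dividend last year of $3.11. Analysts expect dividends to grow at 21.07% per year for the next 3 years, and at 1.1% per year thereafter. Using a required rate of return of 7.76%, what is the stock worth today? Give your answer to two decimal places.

$78.78

Two-stage DDM. Project D₁…D_3 at 0.2107, terminal growth 0.011, discount at r = 0.0776.
D_1 = 3.7653
D_2 = 4.5586
D_3 = 5.5191
Terminal value at t=3: TV = D_4/(r−g) = 5.5798/(0.0776−0.011) = 83.7813
P₀ = 3.7653/(1+0.0776)^1 + 4.5586/(1+0.0776)^2 + 5.5191/(1+0.0776)^3 + 83.7813/(1+0.0776)^3 = 78.7841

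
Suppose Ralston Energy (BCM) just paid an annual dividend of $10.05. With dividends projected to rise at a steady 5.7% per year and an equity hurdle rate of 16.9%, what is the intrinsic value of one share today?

Gordon growth model: P₀ = D₁/(r − g). D₁ = 10.05 × (1 + 0.057) = 10.6228.
P₀ = 10.6228 / (0.169 − 0.057) = 10.6228 / 0.112 = 94.8469

$94.85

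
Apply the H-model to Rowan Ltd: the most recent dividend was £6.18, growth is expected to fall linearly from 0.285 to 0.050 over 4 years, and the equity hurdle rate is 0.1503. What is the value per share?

£93.66

H-model: P₀ = D₀[(1+g_L) + H(g_S−g_L)]/(r−g_L), with H = 4/2 = 2.
P₀ = 6.18 × [(1+0.05) + 2×(0.285−0.05)] / (0.1503−0.05)
   = 6.18 × 1.5200 / 0.1003 = 93.6550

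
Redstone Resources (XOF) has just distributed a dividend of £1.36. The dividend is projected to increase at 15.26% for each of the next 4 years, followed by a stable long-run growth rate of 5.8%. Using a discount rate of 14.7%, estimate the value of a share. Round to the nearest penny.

£21.99

Two-stage DDM. Project D₁…D_4 at 0.1526, terminal growth 0.058, discount at r = 0.147.
D_1 = 1.5675
D_2 = 1.8067
D_3 = 2.0825
D_4 = 2.4002
Terminal value at t=4: TV = D_5/(r−g) = 2.5394/(0.147−0.058) = 28.5331
P₀ = 1.5675/(1+0.147)^1 + 1.8067/(1+0.147)^2 + 2.0825/(1+0.147)^3 + 2.4002/(1+0.147)^4 + 28.5331/(1+0.147)^4 = 21.9920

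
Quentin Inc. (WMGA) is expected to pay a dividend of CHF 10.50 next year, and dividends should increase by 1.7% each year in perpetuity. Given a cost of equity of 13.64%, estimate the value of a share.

Gordon growth model: P₀ = D₁/(r − g), with D₁ = 10.50 given directly.
P₀ = 10.5000 / (0.1364 − 0.017) = 10.5000 / 0.1194 = 87.9397

CHF 87.94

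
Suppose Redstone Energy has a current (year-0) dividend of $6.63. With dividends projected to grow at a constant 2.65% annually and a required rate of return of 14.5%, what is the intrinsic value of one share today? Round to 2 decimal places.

Gordon growth model: P₀ = D₁/(r − g). D₁ = 6.63 × (1 + 0.0265) = 6.8057.
P₀ = 6.8057 / (0.145 − 0.0265) = 6.8057 / 0.1185 = 57.4320

$57.43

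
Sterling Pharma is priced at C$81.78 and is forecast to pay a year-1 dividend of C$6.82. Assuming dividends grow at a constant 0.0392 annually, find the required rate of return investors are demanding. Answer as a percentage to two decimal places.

12.26%

Rearranging the constant-growth DDM: r = D₁/P₀ + g.
r = 6.8200 / 81.78 + 0.0392 = 0.08339 + 0.0392 = 0.12259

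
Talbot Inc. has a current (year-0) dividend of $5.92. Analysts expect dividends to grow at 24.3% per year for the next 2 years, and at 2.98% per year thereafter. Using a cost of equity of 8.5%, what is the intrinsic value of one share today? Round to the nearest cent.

Two-stage DDM. Project D₁…D_2 at 0.243, terminal growth 0.0298, discount at r = 0.085.
D_1 = 7.3586
D_2 = 9.1467
Terminal value at t=2: TV = D_3/(r−g) = 9.4193/(0.085−0.0298) = 170.6388
P₀ = 7.3586/(1+0.085)^1 + 9.1467/(1+0.085)^2 + 170.6388/(1+0.085)^2 = 159.5018

$159.50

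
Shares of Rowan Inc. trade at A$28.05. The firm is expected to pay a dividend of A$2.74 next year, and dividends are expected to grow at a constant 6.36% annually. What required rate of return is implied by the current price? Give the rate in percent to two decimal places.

Rearranging the constant-growth DDM: r = D₁/P₀ + g.
r = 2.7400 / 28.05 + 0.0636 = 0.09768 + 0.0636 = 0.16128

16.13%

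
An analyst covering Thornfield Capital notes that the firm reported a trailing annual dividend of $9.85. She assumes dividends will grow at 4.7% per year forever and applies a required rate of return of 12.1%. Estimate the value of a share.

$139.36

Gordon growth model: P₀ = D₁/(r − g). D₁ = 9.85 × (1 + 0.047) = 10.3129.
P₀ = 10.3129 / (0.121 − 0.047) = 10.3129 / 0.074 = 139.3642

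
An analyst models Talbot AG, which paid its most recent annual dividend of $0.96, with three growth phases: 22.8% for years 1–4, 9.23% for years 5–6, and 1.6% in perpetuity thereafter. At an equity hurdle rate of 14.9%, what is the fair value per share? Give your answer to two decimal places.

$15.52

Three-stage DDM. Project D₁…D_6; terminal Gordon value at t=6 with g = 0.016; discount at r = 0.149.
D_1 = 1.1789
D_2 = 1.4477
D_3 = 1.7777
D_4 = 2.1831
D_5 = 2.3846
D_6 = 2.6046
TV_6 = 2.6463/(0.149−0.016) = 19.8971
P₀ = Σ Dₜ/(1+r)ᵗ + TV_6/(1+r)^6 = 15.5168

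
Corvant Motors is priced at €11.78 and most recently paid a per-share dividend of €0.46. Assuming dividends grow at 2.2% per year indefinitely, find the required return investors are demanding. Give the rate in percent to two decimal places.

Rearranging the constant-growth DDM: r = D₁/P₀ + g.
D₁ = 0.46 × (1 + 0.022) = 0.4701.
r = 0.4701 / 11.78 + 0.022 = 0.03991 + 0.022 = 0.06191

6.19%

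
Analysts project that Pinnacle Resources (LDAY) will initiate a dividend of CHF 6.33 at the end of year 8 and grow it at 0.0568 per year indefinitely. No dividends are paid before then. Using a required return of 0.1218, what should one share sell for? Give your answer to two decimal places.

CHF 43.56

Deferred-dividend DDM. At t=7 the remaining stream is a growing perpetuity with first payment D_8 = 6.33.
V_7 = D_8/(r−g) = 6.33/(0.1218−0.0568) = 97.3846
P₀ = V_7/(1+r)^7 = 97.3846/(1+0.1218)^7 = 43.5594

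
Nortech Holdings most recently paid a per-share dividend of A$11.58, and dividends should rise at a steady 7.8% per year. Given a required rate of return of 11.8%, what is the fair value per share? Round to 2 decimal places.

Gordon growth model: P₀ = D₁/(r − g). D₁ = 11.58 × (1 + 0.078) = 12.4832.
P₀ = 12.4832 / (0.118 − 0.078) = 12.4832 / 0.04 = 312.0810

A$312.08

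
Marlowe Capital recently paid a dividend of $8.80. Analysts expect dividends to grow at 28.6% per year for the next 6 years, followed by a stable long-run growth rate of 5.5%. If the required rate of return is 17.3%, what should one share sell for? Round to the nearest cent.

Two-stage DDM. Project D₁…D_6 at 0.286, terminal growth 0.055, discount at r = 0.173.
D_1 = 11.3168
D_2 = 14.5534
D_3 = 18.7157
D_4 = 24.0684
D_5 = 30.9519
D_6 = 39.8042
Terminal value at t=6: TV = D_7/(r−g) = 41.9934/(0.173−0.055) = 355.8762
P₀ = 11.3168/(1+0.173)^1 + 14.5534/(1+0.173)^2 + 18.7157/(1+0.173)^3 + 24.0684/(1+0.173)^4 + 30.9519/(1+0.173)^5 + 39.8042/(1+0.173)^6 + 355.8762/(1+0.173)^6 = 210.3716

$210.37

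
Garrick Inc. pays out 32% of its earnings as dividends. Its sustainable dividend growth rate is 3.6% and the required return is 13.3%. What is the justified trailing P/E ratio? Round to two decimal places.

Justified trailing P/E = b(1+g)/(r−g) = 0.32×(1+0.036)/(0.133−0.036) = 3.4177

3.42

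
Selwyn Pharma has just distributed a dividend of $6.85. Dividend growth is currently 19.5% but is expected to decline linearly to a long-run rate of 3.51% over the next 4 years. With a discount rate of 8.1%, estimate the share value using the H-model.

$202.20

H-model: P₀ = D₀[(1+g_L) + H(g_S−g_L)]/(r−g_L), with H = 4/2 = 2.
P₀ = 6.85 × [(1+0.0351) + 2×(0.195−0.0351)] / (0.081−0.0351)
   = 6.85 × 1.3549 / 0.0459 = 202.2019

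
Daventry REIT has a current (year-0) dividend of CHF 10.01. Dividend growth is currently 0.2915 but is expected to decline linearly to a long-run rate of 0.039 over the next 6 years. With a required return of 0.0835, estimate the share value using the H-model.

CHF 404.11

H-model: P₀ = D₀[(1+g_L) + H(g_S−g_L)]/(r−g_L), with H = 6/2 = 3.
P₀ = 10.01 × [(1+0.039) + 3×(0.2915−0.039)] / (0.0835−0.039)
   = 10.01 × 1.7965 / 0.0445 = 404.1116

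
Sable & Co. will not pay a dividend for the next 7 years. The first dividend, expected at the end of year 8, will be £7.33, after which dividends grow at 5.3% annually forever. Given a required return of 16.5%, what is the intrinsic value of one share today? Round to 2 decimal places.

Deferred-dividend DDM. At t=7 the remaining stream is a growing perpetuity with first payment D_8 = 7.33.
V_7 = D_8/(r−g) = 7.33/(0.165−0.053) = 65.4464
P₀ = V_7/(1+r)^7 = 65.4464/(1+0.165)^7 = 22.4701

£22.47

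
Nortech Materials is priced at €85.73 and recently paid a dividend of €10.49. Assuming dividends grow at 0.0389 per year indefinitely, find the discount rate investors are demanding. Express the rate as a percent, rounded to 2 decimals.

16.60%

Rearranging the constant-growth DDM: r = D₁/P₀ + g.
D₁ = 10.49 × (1 + 0.0389) = 10.8981.
r = 10.8981 / 85.73 + 0.0389 = 0.12712 + 0.0389 = 0.16602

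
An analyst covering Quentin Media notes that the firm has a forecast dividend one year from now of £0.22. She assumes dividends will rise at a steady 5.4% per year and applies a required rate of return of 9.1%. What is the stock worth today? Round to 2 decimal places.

£5.95

Gordon growth model: P₀ = D₁/(r − g), with D₁ = 0.22 given directly.
P₀ = 0.2200 / (0.091 − 0.054) = 0.2200 / 0.037 = 5.9459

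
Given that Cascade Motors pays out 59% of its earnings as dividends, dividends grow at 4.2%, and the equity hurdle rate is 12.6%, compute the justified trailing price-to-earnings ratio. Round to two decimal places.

Justified trailing P/E = b(1+g)/(r−g) = 0.59×(1+0.042)/(0.126−0.042) = 7.3188

7.32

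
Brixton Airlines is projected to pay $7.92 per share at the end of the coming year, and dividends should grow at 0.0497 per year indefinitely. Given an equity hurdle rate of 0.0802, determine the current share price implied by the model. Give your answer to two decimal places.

Gordon growth model: P₀ = D₁/(r − g), with D₁ = 7.92 given directly.
P₀ = 7.9200 / (0.0802 − 0.0497) = 7.9200 / 0.0305 = 259.6721

$259.67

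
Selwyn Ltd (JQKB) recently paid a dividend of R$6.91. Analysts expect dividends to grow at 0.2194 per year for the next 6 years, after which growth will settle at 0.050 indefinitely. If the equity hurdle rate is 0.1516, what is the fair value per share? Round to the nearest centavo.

R$151.55

Two-stage DDM. Project D₁…D_6 at 0.2194, terminal growth 0.05, discount at r = 0.1516.
D_1 = 8.4261
D_2 = 10.2747
D_3 = 12.5290
D_4 = 15.2779
D_5 = 18.6298
D_6 = 22.7172
Terminal value at t=6: TV = D_7/(r−g) = 23.8531/(0.1516−0.05) = 234.7744
P₀ = 8.4261/(1+0.1516)^1 + 10.2747/(1+0.1516)^2 + 12.5290/(1+0.1516)^3 + 15.2779/(1+0.1516)^4 + 18.6298/(1+0.1516)^5 + 22.7172/(1+0.1516)^6 + 234.7744/(1+0.1516)^6 = 151.5490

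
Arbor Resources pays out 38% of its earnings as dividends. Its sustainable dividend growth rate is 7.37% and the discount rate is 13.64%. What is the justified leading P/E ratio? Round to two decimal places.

Justified leading P/E = b/(r−g) = 0.38/(0.1364−0.0737) = 6.0606

6.06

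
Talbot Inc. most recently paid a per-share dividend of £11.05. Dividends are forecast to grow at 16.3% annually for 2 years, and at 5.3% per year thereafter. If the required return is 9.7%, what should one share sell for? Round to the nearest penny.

Two-stage DDM. Project D₁…D_2 at 0.163, terminal growth 0.053, discount at r = 0.097.
D_1 = 12.8512
D_2 = 14.9459
Terminal value at t=2: TV = D_3/(r−g) = 15.7380/(0.097−0.053) = 357.6823
P₀ = 12.8512/(1+0.097)^1 + 14.9459/(1+0.097)^2 + 357.6823/(1+0.097)^2 = 321.3586

£321.36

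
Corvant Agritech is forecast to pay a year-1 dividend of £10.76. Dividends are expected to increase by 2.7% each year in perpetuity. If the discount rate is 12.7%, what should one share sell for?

£107.60

Gordon growth model: P₀ = D₁/(r − g), with D₁ = 10.76 given directly.
P₀ = 10.7600 / (0.127 − 0.027) = 10.7600 / 0.1 = 107.6000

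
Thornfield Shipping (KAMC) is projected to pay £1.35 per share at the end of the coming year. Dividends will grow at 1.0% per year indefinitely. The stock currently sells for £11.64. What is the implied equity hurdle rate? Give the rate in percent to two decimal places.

Rearranging the constant-growth DDM: r = D₁/P₀ + g.
r = 1.3500 / 11.64 + 0.01 = 0.11598 + 0.01 = 0.12598

12.60%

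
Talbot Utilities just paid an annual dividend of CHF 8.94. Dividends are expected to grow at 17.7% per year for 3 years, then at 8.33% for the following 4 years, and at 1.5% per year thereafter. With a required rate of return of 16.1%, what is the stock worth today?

CHF 108.08

Three-stage DDM. Project D₁…D_7; terminal Gordon value at t=7 with g = 0.015; discount at r = 0.161.
D_1 = 10.5224
D_2 = 12.3848
D_3 = 14.5770
D_4 = 15.7912
D_5 = 17.1066
D_6 = 18.5316
D_7 = 20.0753
TV_7 = 20.3764/(0.161−0.015) = 139.5645
P₀ = Σ Dₜ/(1+r)ᵗ + TV_7/(1+r)^7 = 108.0796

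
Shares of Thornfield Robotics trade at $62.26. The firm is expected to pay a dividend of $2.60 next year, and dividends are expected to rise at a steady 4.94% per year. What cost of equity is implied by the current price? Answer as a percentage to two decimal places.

Rearranging the constant-growth DDM: r = D₁/P₀ + g.
r = 2.6000 / 62.26 + 0.0494 = 0.04176 + 0.0494 = 0.09116

9.12%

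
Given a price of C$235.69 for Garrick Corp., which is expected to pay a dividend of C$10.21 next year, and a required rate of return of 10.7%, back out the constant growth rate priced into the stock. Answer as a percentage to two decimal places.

6.37%

From P₀ = D₁/(r − g), the implied growth is g = r − D₁/P₀.
g = 0.107 − 10.21/235.69 = 0.107 − 0.04332 = 0.06368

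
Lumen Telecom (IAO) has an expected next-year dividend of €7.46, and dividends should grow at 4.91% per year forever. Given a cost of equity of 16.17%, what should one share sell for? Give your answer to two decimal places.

€66.25

Gordon growth model: P₀ = D₁/(r − g), with D₁ = 7.46 given directly.
P₀ = 7.4600 / (0.1617 − 0.0491) = 7.4600 / 0.1126 = 66.2522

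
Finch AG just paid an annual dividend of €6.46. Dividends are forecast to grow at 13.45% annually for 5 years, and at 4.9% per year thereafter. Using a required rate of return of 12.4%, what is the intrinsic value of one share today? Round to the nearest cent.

Two-stage DDM. Project D₁…D_5 at 0.1345, terminal growth 0.049, discount at r = 0.124.
D_1 = 7.3289
D_2 = 8.3146
D_3 = 9.4329
D_4 = 10.7016
D_5 = 12.1410
Terminal value at t=5: TV = D_6/(r−g) = 12.7359/(0.124−0.049) = 169.8123
P₀ = 7.3289/(1+0.124)^1 + 8.3146/(1+0.124)^2 + 9.4329/(1+0.124)^3 + 10.7016/(1+0.124)^4 + 12.1410/(1+0.124)^5 + 169.8123/(1+0.124)^5 = 127.8703

€127.87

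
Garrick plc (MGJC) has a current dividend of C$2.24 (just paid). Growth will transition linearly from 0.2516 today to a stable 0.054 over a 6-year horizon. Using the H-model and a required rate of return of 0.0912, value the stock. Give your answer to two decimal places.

C$99.16

H-model: P₀ = D₀[(1+g_L) + H(g_S−g_L)]/(r−g_L), with H = 6/2 = 3.
P₀ = 2.24 × [(1+0.054) + 3×(0.2516−0.054)] / (0.0912−0.054)
   = 2.24 × 1.6468 / 0.0372 = 99.1622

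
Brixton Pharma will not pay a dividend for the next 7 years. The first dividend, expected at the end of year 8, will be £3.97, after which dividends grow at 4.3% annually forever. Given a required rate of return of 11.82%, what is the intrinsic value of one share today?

Deferred-dividend DDM. At t=7 the remaining stream is a growing perpetuity with first payment D_8 = 3.97.
V_7 = D_8/(r−g) = 3.97/(0.1182−0.043) = 52.7926
P₀ = V_7/(1+r)^7 = 52.7926/(1+0.1182)^7 = 24.1511

£24.15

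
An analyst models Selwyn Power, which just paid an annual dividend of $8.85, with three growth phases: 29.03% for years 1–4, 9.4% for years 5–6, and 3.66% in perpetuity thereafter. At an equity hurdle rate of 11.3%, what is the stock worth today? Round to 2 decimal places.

$292.64

Three-stage DDM. Project D₁…D_6; terminal Gordon value at t=6 with g = 0.0366; discount at r = 0.113.
D_1 = 11.4192
D_2 = 14.7341
D_3 = 19.0115
D_4 = 24.5305
D_5 = 26.8363
D_6 = 29.3590
TV_6 = 30.4335/(0.113−0.0366) = 398.3442
P₀ = Σ Dₜ/(1+r)ᵗ + TV_6/(1+r)^6 = 292.6352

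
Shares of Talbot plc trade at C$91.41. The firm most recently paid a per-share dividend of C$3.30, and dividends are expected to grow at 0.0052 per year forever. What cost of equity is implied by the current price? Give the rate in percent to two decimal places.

4.15%

Rearranging the constant-growth DDM: r = D₁/P₀ + g.
D₁ = 3.30 × (1 + 0.0052) = 3.3172.
r = 3.3172 / 91.41 + 0.0052 = 0.03629 + 0.0052 = 0.04149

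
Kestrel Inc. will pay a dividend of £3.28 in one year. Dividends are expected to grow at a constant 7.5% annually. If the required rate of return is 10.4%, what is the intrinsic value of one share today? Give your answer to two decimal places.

Gordon growth model: P₀ = D₁/(r − g), with D₁ = 3.28 given directly.
P₀ = 3.2800 / (0.104 − 0.075) = 3.2800 / 0.029 = 113.1034

£113.10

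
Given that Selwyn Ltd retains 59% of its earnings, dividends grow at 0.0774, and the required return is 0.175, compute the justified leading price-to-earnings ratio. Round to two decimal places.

Payout ratio b = 1 − 0.59 = 0.41.
Justified leading P/E = b/(r−g) = 0.41/(0.175−0.0774) = 4.2008

4.20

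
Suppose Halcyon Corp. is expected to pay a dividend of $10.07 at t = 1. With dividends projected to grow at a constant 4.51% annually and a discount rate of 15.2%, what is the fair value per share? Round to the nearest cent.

$94.20

Gordon growth model: P₀ = D₁/(r − g), with D₁ = 10.07 given directly.
P₀ = 10.0700 / (0.152 − 0.0451) = 10.0700 / 0.1069 = 94.2002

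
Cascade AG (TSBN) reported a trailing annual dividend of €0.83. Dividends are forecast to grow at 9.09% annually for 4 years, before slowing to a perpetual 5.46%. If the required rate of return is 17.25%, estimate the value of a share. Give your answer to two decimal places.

Two-stage DDM. Project D₁…D_4 at 0.0909, terminal growth 0.0546, discount at r = 0.1725.
D_1 = 0.9054
D_2 = 0.9878
D_3 = 1.0775
D_4 = 1.1755
Terminal value at t=4: TV = D_5/(r−g) = 1.2397/(0.1725−0.0546) = 10.5146
P₀ = 0.9054/(1+0.1725)^1 + 0.9878/(1+0.1725)^2 + 1.0775/(1+0.1725)^3 + 1.1755/(1+0.1725)^4 + 10.5146/(1+0.1725)^4 = 8.3446

€8.34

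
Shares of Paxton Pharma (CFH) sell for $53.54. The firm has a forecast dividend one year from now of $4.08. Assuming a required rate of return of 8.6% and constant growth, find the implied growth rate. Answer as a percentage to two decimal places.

From P₀ = D₁/(r − g), the implied growth is g = r − D₁/P₀.
g = 0.086 − 4.08/53.54 = 0.086 − 0.07620 = 0.00980

0.98%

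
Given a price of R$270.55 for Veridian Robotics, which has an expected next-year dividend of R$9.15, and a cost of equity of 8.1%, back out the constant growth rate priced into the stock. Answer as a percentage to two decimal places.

4.72%

From P₀ = D₁/(r − g), the implied growth is g = r − D₁/P₀.
g = 0.081 − 9.15/270.55 = 0.081 − 0.03382 = 0.04718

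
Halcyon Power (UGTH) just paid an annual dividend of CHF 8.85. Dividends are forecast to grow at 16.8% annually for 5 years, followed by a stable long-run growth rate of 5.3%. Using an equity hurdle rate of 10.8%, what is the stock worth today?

Two-stage DDM. Project D₁…D_5 at 0.168, terminal growth 0.053, discount at r = 0.108.
D_1 = 10.3368
D_2 = 12.0734
D_3 = 14.1017
D_4 = 16.4708
D_5 = 19.2379
Terminal value at t=5: TV = D_6/(r−g) = 20.2575/(0.108−0.053) = 368.3182
P₀ = 10.3368/(1+0.108)^1 + 12.0734/(1+0.108)^2 + 14.1017/(1+0.108)^3 + 16.4708/(1+0.108)^4 + 19.2379/(1+0.108)^5 + 368.3182/(1+0.108)^5 = 272.5380

CHF 272.54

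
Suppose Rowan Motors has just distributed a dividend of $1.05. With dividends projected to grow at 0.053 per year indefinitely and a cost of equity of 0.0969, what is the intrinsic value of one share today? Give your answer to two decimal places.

$25.19

Gordon growth model: P₀ = D₁/(r − g). D₁ = 1.05 × (1 + 0.053) = 1.1057.
P₀ = 1.1057 / (0.0969 − 0.053) = 1.1057 / 0.0439 = 25.1856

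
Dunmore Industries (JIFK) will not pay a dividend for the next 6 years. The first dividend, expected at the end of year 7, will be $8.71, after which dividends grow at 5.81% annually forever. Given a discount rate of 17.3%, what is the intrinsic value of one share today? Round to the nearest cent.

Deferred-dividend DDM. At t=6 the remaining stream is a growing perpetuity with first payment D_7 = 8.71.
V_6 = D_7/(r−g) = 8.71/(0.173−0.0581) = 75.8050
P₀ = V_6/(1+r)^6 = 75.8050/(1+0.173)^6 = 29.1011

$29.10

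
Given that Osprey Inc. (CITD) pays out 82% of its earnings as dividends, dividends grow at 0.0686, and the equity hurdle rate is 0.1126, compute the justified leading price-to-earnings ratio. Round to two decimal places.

18.64

Justified leading P/E = b/(r−g) = 0.82/(0.1126−0.0686) = 18.6364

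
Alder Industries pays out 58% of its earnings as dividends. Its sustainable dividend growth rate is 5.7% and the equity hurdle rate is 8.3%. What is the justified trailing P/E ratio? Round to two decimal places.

Justified trailing P/E = b(1+g)/(r−g) = 0.58×(1+0.057)/(0.083−0.057) = 23.5792

23.58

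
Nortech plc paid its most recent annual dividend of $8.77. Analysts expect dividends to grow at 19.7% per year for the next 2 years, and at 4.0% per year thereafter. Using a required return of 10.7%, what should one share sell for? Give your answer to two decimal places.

Two-stage DDM. Project D₁…D_2 at 0.197, terminal growth 0.04, discount at r = 0.107.
D_1 = 10.4977
D_2 = 12.5657
Terminal value at t=2: TV = D_3/(r−g) = 13.0684/(0.107−0.04) = 195.0502
P₀ = 10.4977/(1+0.107)^1 + 12.5657/(1+0.107)^2 + 195.0502/(1+0.107)^2 = 178.9033

$178.90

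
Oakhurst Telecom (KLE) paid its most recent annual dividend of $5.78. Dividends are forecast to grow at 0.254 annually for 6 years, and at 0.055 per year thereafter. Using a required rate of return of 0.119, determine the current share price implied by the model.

Two-stage DDM. Project D₁…D_6 at 0.254, terminal growth 0.055, discount at r = 0.119.
D_1 = 7.2481
D_2 = 9.0891
D_3 = 11.3978
D_4 = 14.2928
D_5 = 17.9232
D_6 = 22.4757
Terminal value at t=6: TV = D_7/(r−g) = 23.7119/(0.119−0.055) = 370.4977
P₀ = 7.2481/(1+0.119)^1 + 9.0891/(1+0.119)^2 + 11.3978/(1+0.119)^3 + 14.2928/(1+0.119)^4 + 17.9232/(1+0.119)^5 + 22.4757/(1+0.119)^6 + 370.4977/(1+0.119)^6 = 241.3645

$241.36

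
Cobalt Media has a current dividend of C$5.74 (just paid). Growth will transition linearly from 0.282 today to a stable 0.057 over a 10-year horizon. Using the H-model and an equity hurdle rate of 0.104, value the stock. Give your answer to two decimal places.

H-model: P₀ = D₀[(1+g_L) + H(g_S−g_L)]/(r−g_L), with H = 10/2 = 5.
P₀ = 5.74 × [(1+0.057) + 5×(0.282−0.057)] / (0.104−0.057)
   = 5.74 × 2.1820 / 0.047 = 266.4826

C$266.48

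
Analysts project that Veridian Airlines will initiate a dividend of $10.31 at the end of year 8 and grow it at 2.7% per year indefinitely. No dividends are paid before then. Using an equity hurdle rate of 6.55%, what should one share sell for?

$171.76

Deferred-dividend DDM. At t=7 the remaining stream is a growing perpetuity with first payment D_8 = 10.31.
V_7 = D_8/(r−g) = 10.31/(0.0655−0.027) = 267.7922
P₀ = V_7/(1+r)^7 = 267.7922/(1+0.0655)^7 = 171.7607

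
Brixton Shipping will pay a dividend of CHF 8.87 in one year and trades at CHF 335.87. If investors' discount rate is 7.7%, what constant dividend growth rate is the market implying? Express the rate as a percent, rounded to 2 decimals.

From P₀ = D₁/(r − g), the implied growth is g = r − D₁/P₀.
g = 0.077 − 8.87/335.87 = 0.077 − 0.02641 = 0.05059

5.06%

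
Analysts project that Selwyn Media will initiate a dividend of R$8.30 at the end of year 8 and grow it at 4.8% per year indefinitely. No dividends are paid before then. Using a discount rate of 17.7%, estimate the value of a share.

R$20.56

Deferred-dividend DDM. At t=7 the remaining stream is a growing perpetuity with first payment D_8 = 8.30.
V_7 = D_8/(r−g) = 8.30/(0.177−0.048) = 64.3411
P₀ = V_7/(1+r)^7 = 64.3411/(1+0.177)^7 = 20.5614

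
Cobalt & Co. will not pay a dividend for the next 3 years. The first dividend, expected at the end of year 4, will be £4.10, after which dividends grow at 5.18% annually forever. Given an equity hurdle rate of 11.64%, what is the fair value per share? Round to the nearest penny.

Deferred-dividend DDM. At t=3 the remaining stream is a growing perpetuity with first payment D_4 = 4.10.
V_3 = D_4/(r−g) = 4.10/(0.1164−0.0518) = 63.4675
P₀ = V_3/(1+r)^3 = 63.4675/(1+0.1164)^3 = 45.6133

£45.61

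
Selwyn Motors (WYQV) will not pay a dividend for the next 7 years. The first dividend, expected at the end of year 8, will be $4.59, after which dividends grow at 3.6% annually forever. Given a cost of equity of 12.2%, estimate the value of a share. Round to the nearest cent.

Deferred-dividend DDM. At t=7 the remaining stream is a growing perpetuity with first payment D_8 = 4.59.
V_7 = D_8/(r−g) = 4.59/(0.122−0.036) = 53.3721
P₀ = V_7/(1+r)^7 = 53.3721/(1+0.122)^7 = 23.8432

$23.84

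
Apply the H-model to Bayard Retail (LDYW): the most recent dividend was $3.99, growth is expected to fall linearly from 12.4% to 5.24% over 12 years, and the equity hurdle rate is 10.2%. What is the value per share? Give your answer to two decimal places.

H-model: P₀ = D₀[(1+g_L) + H(g_S−g_L)]/(r−g_L), with H = 12/2 = 6.
P₀ = 3.99 × [(1+0.0524) + 6×(0.124−0.0524)] / (0.102−0.0524)
   = 3.99 × 1.4820 / 0.0496 = 119.2173

$119.22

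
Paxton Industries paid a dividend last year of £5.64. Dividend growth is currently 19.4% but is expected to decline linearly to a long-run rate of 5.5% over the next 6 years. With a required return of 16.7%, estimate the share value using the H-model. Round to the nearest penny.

H-model: P₀ = D₀[(1+g_L) + H(g_S−g_L)]/(r−g_L), with H = 6/2 = 3.
P₀ = 5.64 × [(1+0.055) + 3×(0.194−0.055)] / (0.167−0.055)
   = 5.64 × 1.4720 / 0.112 = 74.1257

£74.13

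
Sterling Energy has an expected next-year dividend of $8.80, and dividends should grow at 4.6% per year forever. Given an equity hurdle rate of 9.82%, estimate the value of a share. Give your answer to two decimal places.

Gordon growth model: P₀ = D₁/(r − g), with D₁ = 8.80 given directly.
P₀ = 8.8000 / (0.0982 − 0.046) = 8.8000 / 0.0522 = 168.5824

$168.58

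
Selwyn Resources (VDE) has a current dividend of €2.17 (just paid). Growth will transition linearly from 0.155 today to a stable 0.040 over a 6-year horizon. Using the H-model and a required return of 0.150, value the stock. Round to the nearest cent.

H-model: P₀ = D₀[(1+g_L) + H(g_S−g_L)]/(r−g_L), with H = 6/2 = 3.
P₀ = 2.17 × [(1+0.04) + 3×(0.155−0.04)] / (0.15−0.04)
   = 2.17 × 1.3850 / 0.11 = 27.3223

€27.32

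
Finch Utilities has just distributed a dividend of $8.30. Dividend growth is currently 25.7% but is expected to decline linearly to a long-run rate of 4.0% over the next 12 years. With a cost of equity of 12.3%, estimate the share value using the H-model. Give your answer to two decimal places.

$234.20

H-model: P₀ = D₀[(1+g_L) + H(g_S−g_L)]/(r−g_L), with H = 12/2 = 6.
P₀ = 8.30 × [(1+0.04) + 6×(0.257−0.04)] / (0.123−0.04)
   = 8.30 × 2.3420 / 0.083 = 234.2000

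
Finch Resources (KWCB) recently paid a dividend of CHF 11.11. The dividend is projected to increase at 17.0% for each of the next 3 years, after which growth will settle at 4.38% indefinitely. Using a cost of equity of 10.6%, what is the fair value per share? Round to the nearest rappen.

Two-stage DDM. Project D₁…D_3 at 0.17, terminal growth 0.0438, discount at r = 0.106.
D_1 = 12.9987
D_2 = 15.2085
D_3 = 17.7939
Terminal value at t=3: TV = D_4/(r−g) = 18.5733/(0.106−0.0438) = 298.6060
P₀ = 12.9987/(1+0.106)^1 + 15.2085/(1+0.106)^2 + 17.7939/(1+0.106)^3 + 298.6060/(1+0.106)^3 = 258.0540

CHF 258.05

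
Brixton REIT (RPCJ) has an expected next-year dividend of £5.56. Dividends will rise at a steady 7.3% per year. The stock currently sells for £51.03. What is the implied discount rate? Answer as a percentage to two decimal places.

18.20%

Rearranging the constant-growth DDM: r = D₁/P₀ + g.
r = 5.5600 / 51.03 + 0.073 = 0.10896 + 0.073 = 0.18196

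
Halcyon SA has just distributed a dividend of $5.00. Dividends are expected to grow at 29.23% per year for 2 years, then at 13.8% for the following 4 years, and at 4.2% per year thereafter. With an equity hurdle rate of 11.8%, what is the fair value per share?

Three-stage DDM. Project D₁…D_6; terminal Gordon value at t=6 with g = 0.042; discount at r = 0.118.
D_1 = 6.4615
D_2 = 8.3502
D_3 = 9.5025
D_4 = 10.8139
D_5 = 12.3062
D_6 = 14.0044
TV_6 = 14.5926/(0.118−0.042) = 192.0082
P₀ = Σ Dₜ/(1+r)ᵗ + TV_6/(1+r)^6 = 138.7251

$138.73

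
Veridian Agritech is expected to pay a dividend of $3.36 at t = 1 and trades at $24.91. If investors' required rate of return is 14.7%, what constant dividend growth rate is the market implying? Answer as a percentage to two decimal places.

From P₀ = D₁/(r − g), the implied growth is g = r − D₁/P₀.
g = 0.147 − 3.36/24.91 = 0.147 − 0.13489 = 0.01211

1.21%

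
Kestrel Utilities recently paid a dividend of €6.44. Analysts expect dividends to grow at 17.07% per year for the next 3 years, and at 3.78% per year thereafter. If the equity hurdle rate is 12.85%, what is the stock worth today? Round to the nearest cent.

Two-stage DDM. Project D₁…D_3 at 0.1707, terminal growth 0.0378, discount at r = 0.1285.
D_1 = 7.5393
D_2 = 8.8263
D_3 = 10.3329
Terminal value at t=3: TV = D_4/(r−g) = 10.7235/(0.1285−0.0378) = 118.2304
P₀ = 7.5393/(1+0.1285)^1 + 8.8263/(1+0.1285)^2 + 10.3329/(1+0.1285)^3 + 118.2304/(1+0.1285)^3 = 103.0681

€103.07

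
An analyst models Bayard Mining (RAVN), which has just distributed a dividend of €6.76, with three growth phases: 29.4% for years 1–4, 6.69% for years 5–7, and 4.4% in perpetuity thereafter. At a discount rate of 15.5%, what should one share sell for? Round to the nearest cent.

€142.49

Three-stage DDM. Project D₁…D_7; terminal Gordon value at t=7 with g = 0.044; discount at r = 0.155.
D_1 = 8.7474
D_2 = 11.3192
D_3 = 14.6470
D_4 = 18.9533
D_5 = 20.2212
D_6 = 21.5740
D_7 = 23.0173
TV_7 = 24.0301/(0.155−0.044) = 216.4873
P₀ = Σ Dₜ/(1+r)ᵗ + TV_7/(1+r)^7 = 142.4854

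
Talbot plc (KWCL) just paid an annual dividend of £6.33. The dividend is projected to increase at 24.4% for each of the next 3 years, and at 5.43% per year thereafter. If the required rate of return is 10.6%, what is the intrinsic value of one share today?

Two-stage DDM. Project D₁…D_3 at 0.244, terminal growth 0.0543, discount at r = 0.106.
D_1 = 7.8745
D_2 = 9.7959
D_3 = 12.1861
Terminal value at t=3: TV = D_4/(r−g) = 12.8478/(0.106−0.0543) = 248.5069
P₀ = 7.8745/(1+0.106)^1 + 9.7959/(1+0.106)^2 + 12.1861/(1+0.106)^3 + 248.5069/(1+0.106)^3 = 207.8202

£207.82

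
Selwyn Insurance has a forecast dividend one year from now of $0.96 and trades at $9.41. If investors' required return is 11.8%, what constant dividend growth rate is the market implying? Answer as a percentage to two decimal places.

From P₀ = D₁/(r − g), the implied growth is g = r − D₁/P₀.
g = 0.118 − 0.96/9.41 = 0.118 − 0.10202 = 0.01598

1.60%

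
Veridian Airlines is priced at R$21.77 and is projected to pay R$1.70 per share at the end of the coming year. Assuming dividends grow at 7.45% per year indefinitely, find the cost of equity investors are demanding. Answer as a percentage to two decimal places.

15.26%

Rearranging the constant-growth DDM: r = D₁/P₀ + g.
r = 1.7000 / 21.77 + 0.0745 = 0.07809 + 0.0745 = 0.15259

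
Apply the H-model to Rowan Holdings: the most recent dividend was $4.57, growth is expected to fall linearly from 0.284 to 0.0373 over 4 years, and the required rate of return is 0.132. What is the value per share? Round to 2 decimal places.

$73.87

H-model: P₀ = D₀[(1+g_L) + H(g_S−g_L)]/(r−g_L), with H = 4/2 = 2.
P₀ = 4.57 × [(1+0.0373) + 2×(0.284−0.0373)] / (0.132−0.0373)
   = 4.57 × 1.5307 / 0.0947 = 73.8680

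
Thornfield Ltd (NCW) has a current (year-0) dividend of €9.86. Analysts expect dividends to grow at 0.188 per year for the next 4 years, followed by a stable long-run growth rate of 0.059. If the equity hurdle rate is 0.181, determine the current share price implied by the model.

Two-stage DDM. Project D₁…D_4 at 0.188, terminal growth 0.059, discount at r = 0.181.
D_1 = 11.7137
D_2 = 13.9159
D_3 = 16.5320
D_4 = 19.6401
Terminal value at t=4: TV = D_5/(r−g) = 20.7988/(0.181−0.059) = 170.4821
P₀ = 11.7137/(1+0.181)^1 + 13.9159/(1+0.181)^2 + 16.5320/(1+0.181)^3 + 19.6401/(1+0.181)^4 + 170.4821/(1+0.181)^4 = 127.6632

€127.66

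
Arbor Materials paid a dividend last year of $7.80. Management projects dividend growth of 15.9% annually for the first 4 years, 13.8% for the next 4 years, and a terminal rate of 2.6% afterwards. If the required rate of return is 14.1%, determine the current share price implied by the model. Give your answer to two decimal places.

$138.76

Three-stage DDM. Project D₁…D_8; terminal Gordon value at t=8 with g = 0.026; discount at r = 0.141.
D_1 = 9.0402
D_2 = 10.4776
D_3 = 12.1435
D_4 = 14.0743
D_5 = 16.0166
D_6 = 18.2269
D_7 = 20.7422
D_8 = 23.6046
TV_8 = 24.2184/(0.141−0.026) = 210.5944
P₀ = Σ Dₜ/(1+r)ᵗ + TV_8/(1+r)^8 = 138.7579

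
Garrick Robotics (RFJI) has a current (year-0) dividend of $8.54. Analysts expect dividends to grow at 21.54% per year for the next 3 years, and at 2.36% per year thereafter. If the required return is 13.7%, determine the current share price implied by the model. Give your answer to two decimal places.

Two-stage DDM. Project D₁…D_3 at 0.2154, terminal growth 0.0236, discount at r = 0.137.
D_1 = 10.3795
D_2 = 12.6153
D_3 = 15.3326
Terminal value at t=3: TV = D_4/(r−g) = 15.6944/(0.137−0.0236) = 138.3989
P₀ = 10.3795/(1+0.137)^1 + 12.6153/(1+0.137)^2 + 15.3326/(1+0.137)^3 + 138.3989/(1+0.137)^3 = 123.4751

$123.48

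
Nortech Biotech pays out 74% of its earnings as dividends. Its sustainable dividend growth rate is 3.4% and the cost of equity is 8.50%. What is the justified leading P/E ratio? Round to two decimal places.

14.51

Justified leading P/E = b/(r−g) = 0.74/(0.085−0.034) = 14.5098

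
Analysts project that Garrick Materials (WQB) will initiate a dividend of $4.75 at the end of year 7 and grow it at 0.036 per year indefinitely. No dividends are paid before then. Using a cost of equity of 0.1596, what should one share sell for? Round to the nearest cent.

Deferred-dividend DDM. At t=6 the remaining stream is a growing perpetuity with first payment D_7 = 4.75.
V_6 = D_7/(r−g) = 4.75/(0.1596−0.036) = 38.4304
P₀ = V_6/(1+r)^6 = 38.4304/(1+0.1596)^6 = 15.8061

$15.81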